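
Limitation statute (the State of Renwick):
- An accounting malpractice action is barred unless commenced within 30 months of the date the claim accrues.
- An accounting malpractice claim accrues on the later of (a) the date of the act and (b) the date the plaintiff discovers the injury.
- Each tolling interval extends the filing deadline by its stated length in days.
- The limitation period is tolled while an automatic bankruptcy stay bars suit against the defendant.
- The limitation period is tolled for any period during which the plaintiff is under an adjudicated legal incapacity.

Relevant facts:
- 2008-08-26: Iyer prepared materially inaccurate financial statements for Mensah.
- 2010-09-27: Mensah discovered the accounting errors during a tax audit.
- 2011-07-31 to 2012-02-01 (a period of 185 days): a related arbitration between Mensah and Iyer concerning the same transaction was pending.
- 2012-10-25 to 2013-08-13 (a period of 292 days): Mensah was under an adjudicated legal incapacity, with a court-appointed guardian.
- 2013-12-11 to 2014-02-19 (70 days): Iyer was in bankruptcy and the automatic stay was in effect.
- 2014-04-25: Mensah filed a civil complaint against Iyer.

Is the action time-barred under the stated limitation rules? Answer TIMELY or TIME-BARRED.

TIME-BARRED

The claim accrued on 2010-09-27 — the later of the 2008-08-26 act and the 2010-09-27 discovery.
30 months from 2010-09-27 is 2013-03-27.
The period was tolled for 292 days by the plaintiff's legal incapacity (2012-10-25 to 2013-08-13), pushing the deadline to 2014-01-13.
Because the automatic bankruptcy stay ran from 2013-12-11 to 2014-02-19, the deadline is extended by 70 days to 2014-03-24.
No stated provision tolls the period for a pending arbitration, so the interval from 2011-07-31 to 2012-02-01 has no effect on the deadline.
The 2014-04-25 filing falls after the 2014-03-24 deadline; the claim is time-barred.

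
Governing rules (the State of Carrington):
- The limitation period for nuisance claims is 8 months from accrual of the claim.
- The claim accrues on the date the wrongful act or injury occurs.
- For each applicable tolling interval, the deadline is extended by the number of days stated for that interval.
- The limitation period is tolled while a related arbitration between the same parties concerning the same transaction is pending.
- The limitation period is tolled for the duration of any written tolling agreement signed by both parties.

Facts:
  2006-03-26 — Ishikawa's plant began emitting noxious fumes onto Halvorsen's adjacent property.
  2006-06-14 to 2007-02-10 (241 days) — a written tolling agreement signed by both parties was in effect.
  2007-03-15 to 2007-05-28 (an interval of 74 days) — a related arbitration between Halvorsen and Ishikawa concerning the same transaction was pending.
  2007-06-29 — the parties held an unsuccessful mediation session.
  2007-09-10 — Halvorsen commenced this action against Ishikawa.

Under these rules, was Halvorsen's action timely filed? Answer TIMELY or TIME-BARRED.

The limitation period began to run on 2006-03-26.
The untolled deadline — 8 months after 2006-03-26 — is 2006-11-26.
Because the written tolling agreement ran from 2006-06-14 to 2007-02-10, the deadline is extended by 241 days to 2007-07-25.
The period was tolled for 74 days by the pending related arbitration (2007-03-15 to 2007-05-28), pushing the deadline to 2007-10-07.
Nothing else in the chronology tolls or restarts the period.
Halvorsen filed on 2007-09-10, before the 2007-10-07 deadline, so the action is timely.

TIMELY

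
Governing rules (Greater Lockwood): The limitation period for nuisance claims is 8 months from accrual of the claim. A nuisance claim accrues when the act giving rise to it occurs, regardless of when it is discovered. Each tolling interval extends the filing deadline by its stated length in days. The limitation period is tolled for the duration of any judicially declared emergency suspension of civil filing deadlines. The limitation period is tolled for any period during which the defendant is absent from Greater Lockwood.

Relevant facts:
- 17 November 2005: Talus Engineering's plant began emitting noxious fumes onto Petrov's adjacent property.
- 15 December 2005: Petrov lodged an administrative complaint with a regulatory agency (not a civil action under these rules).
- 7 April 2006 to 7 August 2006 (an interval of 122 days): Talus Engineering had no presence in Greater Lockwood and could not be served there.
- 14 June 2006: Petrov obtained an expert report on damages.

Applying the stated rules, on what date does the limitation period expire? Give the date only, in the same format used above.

The claim accrued on 17 November 2005, when the wrongful act occurred.
The untolled deadline — 8 months after 17 November 2005 — is 17 July 2006.
The period was tolled for 122 days by the defendant's absence from the jurisdiction (7 April 2006 to 7 August 2006), pushing the deadline to 16 November 2006.
None of the other events listed affects the running of the period under the stated rules.

16 November 2006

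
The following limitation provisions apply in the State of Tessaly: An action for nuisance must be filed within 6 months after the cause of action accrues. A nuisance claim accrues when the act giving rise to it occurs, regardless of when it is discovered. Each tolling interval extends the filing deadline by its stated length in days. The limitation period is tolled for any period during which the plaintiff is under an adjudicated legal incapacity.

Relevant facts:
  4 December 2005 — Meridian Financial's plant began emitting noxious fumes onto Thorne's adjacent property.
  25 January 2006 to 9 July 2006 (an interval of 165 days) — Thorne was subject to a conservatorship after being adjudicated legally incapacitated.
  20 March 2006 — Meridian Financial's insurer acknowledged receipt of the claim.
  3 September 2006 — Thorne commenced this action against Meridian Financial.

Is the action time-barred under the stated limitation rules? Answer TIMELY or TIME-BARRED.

The limitation period began to run on 4 December 2005.
6 months from 4 December 2005 is 4 June 2006.
The plaintiff's legal incapacity from 25 January 2006 to 9 July 2006 tolled the period for 165 days, extending the deadline to 16 November 2006.
The other events in the timeline have no effect on the limitation period under the stated rules.
Filing on 3 September 2006 beat the 16 November 2006 deadline — the action is timely.

TIMELY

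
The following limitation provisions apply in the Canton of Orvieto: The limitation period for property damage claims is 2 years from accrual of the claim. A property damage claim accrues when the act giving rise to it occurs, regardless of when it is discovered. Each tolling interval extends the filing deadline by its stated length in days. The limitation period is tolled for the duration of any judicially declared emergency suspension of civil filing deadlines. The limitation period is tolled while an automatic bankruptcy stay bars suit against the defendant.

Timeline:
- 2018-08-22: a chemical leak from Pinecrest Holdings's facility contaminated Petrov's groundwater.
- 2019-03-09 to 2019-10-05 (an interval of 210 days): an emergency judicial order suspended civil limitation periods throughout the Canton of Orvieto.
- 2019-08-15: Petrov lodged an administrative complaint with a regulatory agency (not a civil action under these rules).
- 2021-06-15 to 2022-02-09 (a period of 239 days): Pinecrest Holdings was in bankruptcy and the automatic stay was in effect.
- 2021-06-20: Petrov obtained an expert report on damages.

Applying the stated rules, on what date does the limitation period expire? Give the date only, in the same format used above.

2021-03-20

The limitation period began to run on 2018-08-22.
Adding the 2 years base period to 2018-08-22 gives a deadline of 2020-08-22, before any tolling.
Because the emergency suspension of filing deadlines ran from 2019-03-09 to 2019-10-05, the deadline is extended by 210 days to 2021-03-20.
The automatic bankruptcy stay starting 2021-06-15 came too late — the period had run on 2021-03-20 — and so does not extend the deadline.
None of the other events listed affects the running of the period under the stated rules.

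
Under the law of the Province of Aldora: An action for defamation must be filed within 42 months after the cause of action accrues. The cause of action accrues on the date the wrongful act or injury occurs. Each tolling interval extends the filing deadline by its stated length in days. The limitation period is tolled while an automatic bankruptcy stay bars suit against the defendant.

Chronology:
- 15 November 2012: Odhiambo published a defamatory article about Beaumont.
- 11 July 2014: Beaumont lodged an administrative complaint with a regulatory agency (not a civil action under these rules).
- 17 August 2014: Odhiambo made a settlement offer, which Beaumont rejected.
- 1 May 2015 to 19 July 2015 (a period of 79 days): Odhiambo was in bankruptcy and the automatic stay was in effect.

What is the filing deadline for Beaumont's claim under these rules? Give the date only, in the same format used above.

2 August 2016

The limitation period began to run on 15 November 2012.
42 months from 15 November 2012 is 15 May 2016.
The automatic bankruptcy stay from 1 May 2015 to 19 July 2015 tolled the period for 79 days, extending the deadline to 2 August 2016.
Nothing else in the chronology tolls or restarts the period.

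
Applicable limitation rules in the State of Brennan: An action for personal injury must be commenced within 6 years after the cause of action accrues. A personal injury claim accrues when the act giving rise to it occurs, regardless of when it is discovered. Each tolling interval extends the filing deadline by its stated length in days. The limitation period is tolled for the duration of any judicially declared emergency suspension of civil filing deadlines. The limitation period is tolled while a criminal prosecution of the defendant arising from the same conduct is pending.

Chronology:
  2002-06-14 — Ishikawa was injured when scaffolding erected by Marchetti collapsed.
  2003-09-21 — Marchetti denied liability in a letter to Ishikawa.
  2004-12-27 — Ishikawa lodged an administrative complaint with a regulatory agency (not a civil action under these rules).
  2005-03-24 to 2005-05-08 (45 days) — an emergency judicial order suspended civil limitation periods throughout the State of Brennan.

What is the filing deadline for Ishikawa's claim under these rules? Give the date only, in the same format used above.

2008-07-29

The claim accrued on 2002-06-14, when the wrongful act occurred.
Adding the 6 years base period to 2002-06-14 gives a deadline of 2008-06-14, before any tolling.
The period was tolled for 45 days by the emergency suspension of filing deadlines (2005-03-24 to 2005-05-08), pushing the deadline to 2008-07-29.
The other events in the timeline have no effect on the limitation period under the stated rules.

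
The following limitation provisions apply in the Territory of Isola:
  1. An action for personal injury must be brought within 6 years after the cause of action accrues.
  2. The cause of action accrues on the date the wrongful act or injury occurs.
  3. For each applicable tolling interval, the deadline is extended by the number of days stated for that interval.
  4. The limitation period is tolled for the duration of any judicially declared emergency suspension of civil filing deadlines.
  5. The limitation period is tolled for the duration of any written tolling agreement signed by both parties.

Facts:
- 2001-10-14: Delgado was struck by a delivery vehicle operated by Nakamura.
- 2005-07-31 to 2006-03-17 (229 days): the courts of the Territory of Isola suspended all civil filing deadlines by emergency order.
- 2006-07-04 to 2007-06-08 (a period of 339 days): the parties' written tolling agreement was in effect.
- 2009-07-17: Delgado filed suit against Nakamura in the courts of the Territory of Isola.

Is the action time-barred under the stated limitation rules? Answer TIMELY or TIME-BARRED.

The cause of action accrued on 2001-10-14, the date of the act.
The untolled deadline — 6 years after 2001-10-14 — is 2007-10-14.
The emergency suspension of filing deadlines from 2005-07-31 to 2006-03-17 tolled the period for 229 days, extending the deadline to 2008-05-30.
Because the written tolling agreement ran from 2006-07-04 to 2007-06-08, the deadline is extended by 339 days to 2009-05-04.
The 2009-07-17 filing falls after the 2009-05-04 deadline; the claim is time-barred.

TIME-BARRED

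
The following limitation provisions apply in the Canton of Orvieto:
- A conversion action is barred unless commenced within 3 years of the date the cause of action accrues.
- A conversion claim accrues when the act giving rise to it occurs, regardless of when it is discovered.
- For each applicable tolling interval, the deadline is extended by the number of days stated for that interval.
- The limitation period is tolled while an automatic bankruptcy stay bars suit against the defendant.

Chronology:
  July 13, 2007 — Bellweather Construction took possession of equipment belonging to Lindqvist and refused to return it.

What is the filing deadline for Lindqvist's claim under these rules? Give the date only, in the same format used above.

July 13, 2010

The claim accrued on July 13, 2007, when the wrongful act occurred.
3 years from July 13, 2007 is July 13, 2010.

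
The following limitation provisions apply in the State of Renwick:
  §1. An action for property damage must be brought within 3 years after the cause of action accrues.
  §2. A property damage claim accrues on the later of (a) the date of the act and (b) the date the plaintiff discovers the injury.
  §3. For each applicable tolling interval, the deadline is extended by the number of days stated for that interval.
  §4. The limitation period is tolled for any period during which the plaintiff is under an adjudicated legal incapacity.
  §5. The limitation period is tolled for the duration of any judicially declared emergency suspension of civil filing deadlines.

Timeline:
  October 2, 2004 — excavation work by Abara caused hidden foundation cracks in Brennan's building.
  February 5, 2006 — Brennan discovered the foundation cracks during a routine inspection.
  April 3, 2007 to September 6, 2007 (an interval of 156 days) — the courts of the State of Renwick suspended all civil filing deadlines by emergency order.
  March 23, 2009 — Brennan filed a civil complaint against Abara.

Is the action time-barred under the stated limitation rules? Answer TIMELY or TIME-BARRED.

TIMELY

Because discovery on February 5, 2006 post-dates the October 2, 2004 act, accrual under the later-of rule falls on February 5, 2006.
The untolled deadline — 3 years after February 5, 2006 — is February 5, 2009.
The emergency suspension of filing deadlines from April 3, 2007 to September 6, 2007 tolled the period for 156 days, extending the deadline to July 11, 2009.
The March 23, 2009 filing precedes the July 11, 2009 deadline; the claim is timely.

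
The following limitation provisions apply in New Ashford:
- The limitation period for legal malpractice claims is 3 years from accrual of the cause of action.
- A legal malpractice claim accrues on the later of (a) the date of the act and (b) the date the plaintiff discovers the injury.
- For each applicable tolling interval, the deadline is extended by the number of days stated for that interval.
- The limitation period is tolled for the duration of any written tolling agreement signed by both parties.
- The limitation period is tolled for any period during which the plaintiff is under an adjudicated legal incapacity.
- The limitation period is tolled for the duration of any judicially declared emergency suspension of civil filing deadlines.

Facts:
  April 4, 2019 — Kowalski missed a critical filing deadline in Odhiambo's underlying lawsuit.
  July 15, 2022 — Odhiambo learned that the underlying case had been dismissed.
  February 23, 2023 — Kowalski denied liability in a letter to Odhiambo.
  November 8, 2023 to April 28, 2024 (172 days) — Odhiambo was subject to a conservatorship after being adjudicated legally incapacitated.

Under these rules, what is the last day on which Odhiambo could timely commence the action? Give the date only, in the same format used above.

Taking the later of the act (April 4, 2019) and discovery (July 15, 2022), the claim accrued on July 15, 2022.
3 years from July 15, 2022 is July 15, 2025.
Because the plaintiff's legal incapacity ran from November 8, 2023 to April 28, 2024, the deadline is extended by 172 days to January 3, 2026.
None of the other events listed affects the running of the period under the stated rules.

January 3, 2026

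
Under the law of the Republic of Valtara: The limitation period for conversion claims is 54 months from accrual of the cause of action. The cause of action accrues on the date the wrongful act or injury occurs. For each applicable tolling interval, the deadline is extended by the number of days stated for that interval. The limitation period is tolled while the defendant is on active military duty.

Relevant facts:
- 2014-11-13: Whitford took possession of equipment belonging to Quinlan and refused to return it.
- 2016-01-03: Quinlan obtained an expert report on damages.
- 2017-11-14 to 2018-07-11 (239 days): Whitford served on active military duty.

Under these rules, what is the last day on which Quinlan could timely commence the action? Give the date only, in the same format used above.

2020-01-07

The limitation period began to run on 2014-11-13.
54 months from 2014-11-13 is 2019-05-13.
The period was tolled for 239 days by the defendant's active military service (2017-11-14 to 2018-07-11), pushing the deadline to 2020-01-07.
None of the other events listed affects the running of the period under the stated rules.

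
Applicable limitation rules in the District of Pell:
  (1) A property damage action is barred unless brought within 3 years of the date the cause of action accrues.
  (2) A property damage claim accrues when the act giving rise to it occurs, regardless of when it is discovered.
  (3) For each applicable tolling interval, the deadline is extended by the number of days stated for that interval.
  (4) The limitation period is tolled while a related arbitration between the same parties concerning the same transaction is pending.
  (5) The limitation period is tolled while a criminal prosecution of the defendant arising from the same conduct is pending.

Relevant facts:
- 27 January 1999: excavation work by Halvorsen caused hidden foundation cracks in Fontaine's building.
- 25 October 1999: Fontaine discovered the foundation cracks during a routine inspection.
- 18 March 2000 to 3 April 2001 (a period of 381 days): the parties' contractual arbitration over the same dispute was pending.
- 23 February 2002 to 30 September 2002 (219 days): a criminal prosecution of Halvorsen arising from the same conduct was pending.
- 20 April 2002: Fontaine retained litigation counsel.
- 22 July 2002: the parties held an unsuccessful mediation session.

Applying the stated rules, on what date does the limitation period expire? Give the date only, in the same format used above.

The claim accrued on 27 January 1999, when the wrongful act occurred; under the stated occurrence rule the 25 October 1999 discovery does not delay accrual.
The untolled deadline — 3 years after 27 January 1999 — is 27 January 2002.
Because the pending related arbitration ran from 18 March 2000 to 3 April 2001, the deadline is extended by 381 days to 12 February 2003.
The period was tolled for 219 days by the pending criminal prosecution (23 February 2002 to 30 September 2002), pushing the deadline to 19 September 2003.
None of the other events listed affects the running of the period under the stated rules.

19 September 2003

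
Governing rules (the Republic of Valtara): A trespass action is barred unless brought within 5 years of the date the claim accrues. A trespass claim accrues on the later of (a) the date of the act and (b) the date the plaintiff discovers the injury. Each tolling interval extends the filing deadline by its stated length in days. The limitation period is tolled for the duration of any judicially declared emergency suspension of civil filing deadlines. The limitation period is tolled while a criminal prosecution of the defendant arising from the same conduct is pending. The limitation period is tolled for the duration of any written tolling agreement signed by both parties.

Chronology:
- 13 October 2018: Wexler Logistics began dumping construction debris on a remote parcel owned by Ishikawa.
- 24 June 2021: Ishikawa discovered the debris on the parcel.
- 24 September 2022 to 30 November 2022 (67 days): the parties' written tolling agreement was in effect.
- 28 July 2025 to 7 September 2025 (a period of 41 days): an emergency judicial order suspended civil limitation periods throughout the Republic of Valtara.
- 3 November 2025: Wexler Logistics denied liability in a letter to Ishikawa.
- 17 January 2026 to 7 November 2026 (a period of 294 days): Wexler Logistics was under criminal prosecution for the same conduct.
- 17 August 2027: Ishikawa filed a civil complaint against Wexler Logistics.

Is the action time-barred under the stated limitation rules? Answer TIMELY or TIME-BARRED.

The claim accrued on 24 June 2021 — the later of the 13 October 2018 act and the 24 June 2021 discovery.
Adding the 5 years base period to 24 June 2021 gives a deadline of 24 June 2026, before any tolling.
The period was tolled for 67 days by the written tolling agreement (24 September 2022 to 30 November 2022), pushing the deadline to 30 August 2026.
Because the emergency suspension of filing deadlines ran from 28 July 2025 to 7 September 2025, the deadline is extended by 41 days to 10 October 2026.
Because the pending criminal prosecution ran from 17 January 2026 to 7 November 2026, the deadline is extended by 294 days to 31 July 2027.
The other events in the timeline have no effect on the limitation period under the stated rules.
Ishikawa filed on 17 August 2027, after the 31 July 2027 deadline, so the action is time-barred.

TIME-BARRED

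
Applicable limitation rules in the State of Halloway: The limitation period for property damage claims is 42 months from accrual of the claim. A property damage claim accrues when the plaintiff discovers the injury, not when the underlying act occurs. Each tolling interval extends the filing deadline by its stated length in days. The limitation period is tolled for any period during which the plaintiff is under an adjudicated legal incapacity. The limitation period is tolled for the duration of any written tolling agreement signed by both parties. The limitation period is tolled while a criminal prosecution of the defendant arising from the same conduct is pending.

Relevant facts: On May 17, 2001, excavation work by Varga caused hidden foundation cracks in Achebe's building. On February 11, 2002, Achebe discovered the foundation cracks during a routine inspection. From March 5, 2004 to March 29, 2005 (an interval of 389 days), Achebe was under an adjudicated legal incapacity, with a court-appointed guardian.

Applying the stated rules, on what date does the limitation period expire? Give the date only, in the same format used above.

Accrual is tied to discovery, so the period began on February 11, 2002 rather than on May 17, 2001 when the act occurred.
Adding the 42 months base period to February 11, 2002 gives a deadline of August 11, 2005, before any tolling.
The plaintiff's legal incapacity from March 5, 2004 to March 29, 2005 tolled the period for 389 days, extending the deadline to September 4, 2006.

September 4, 2006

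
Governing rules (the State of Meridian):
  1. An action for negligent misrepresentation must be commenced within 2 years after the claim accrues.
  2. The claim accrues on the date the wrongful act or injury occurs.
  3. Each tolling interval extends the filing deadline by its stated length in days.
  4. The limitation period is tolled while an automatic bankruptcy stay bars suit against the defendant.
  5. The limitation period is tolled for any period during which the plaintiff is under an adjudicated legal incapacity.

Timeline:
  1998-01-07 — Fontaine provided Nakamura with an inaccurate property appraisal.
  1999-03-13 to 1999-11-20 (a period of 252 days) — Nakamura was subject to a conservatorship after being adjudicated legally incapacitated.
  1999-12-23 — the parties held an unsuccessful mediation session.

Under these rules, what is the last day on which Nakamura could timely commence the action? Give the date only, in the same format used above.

The claim accrued on 1998-01-07, the date of the act.
The untolled deadline — 2 years after 1998-01-07 — is 2000-01-07.
Because the plaintiff's legal incapacity ran from 1999-03-13 to 1999-11-20, the deadline is extended by 252 days to 2000-09-15.
Nothing else in the chronology tolls or restarts the period.

2000-09-15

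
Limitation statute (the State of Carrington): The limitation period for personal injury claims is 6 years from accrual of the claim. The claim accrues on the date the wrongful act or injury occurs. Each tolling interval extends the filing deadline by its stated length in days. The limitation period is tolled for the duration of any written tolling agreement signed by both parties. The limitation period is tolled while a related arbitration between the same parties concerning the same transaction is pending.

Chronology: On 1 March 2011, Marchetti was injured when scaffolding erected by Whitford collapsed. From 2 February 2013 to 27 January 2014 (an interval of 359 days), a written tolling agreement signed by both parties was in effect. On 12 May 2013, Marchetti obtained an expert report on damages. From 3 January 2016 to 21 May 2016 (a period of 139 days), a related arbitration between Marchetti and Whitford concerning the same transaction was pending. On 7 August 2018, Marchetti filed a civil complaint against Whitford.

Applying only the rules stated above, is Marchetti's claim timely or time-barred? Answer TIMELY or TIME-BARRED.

TIME-BARRED

The claim accrued on 1 March 2011, the date of the act.
The untolled deadline — 6 years after 1 March 2011 — is 1 March 2017.
The written tolling agreement from 2 February 2013 to 27 January 2014 tolled the period for 359 days, extending the deadline to 23 February 2018.
Because the pending related arbitration ran from 3 January 2016 to 21 May 2016, the deadline is extended by 139 days to 12 July 2018.
The other events in the timeline have no effect on the limitation period under the stated rules.
The 7 August 2018 filing falls after the 12 July 2018 deadline; the claim is time-barred.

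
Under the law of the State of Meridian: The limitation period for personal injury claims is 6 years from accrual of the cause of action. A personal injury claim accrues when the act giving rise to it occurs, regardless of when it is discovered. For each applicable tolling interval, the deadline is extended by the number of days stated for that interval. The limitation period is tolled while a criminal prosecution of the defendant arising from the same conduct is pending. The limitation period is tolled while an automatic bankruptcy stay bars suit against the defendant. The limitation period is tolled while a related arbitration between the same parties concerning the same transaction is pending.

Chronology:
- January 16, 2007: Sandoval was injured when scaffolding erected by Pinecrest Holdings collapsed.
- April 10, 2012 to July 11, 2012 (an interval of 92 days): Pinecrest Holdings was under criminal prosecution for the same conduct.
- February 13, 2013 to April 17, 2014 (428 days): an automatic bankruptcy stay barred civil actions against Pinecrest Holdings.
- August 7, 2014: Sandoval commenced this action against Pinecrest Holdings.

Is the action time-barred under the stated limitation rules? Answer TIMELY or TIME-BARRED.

The claim accrued on January 16, 2007, when the wrongful act occurred.
6 years from January 16, 2007 is January 16, 2013.
The pending criminal prosecution from April 10, 2012 to July 11, 2012 tolled the period for 92 days, extending the deadline to April 18, 2013.
The automatic bankruptcy stay from February 13, 2013 to April 17, 2014 tolled the period for 428 days, extending the deadline to June 20, 2014.
Filing on August 7, 2014 missed the June 20, 2014 deadline — the action is time-barred.

TIME-BARRED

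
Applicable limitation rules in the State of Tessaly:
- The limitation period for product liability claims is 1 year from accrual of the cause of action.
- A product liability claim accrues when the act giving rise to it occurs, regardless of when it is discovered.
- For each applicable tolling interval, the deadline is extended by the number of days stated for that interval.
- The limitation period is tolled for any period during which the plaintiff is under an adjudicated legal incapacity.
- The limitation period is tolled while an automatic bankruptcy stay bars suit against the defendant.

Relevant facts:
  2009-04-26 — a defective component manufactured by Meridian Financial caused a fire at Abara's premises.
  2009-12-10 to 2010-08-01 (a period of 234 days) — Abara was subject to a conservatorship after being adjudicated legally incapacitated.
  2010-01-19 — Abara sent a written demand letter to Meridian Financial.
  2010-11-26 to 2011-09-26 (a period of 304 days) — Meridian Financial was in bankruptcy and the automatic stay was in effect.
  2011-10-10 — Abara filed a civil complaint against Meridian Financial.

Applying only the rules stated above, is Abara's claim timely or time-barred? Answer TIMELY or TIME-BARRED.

TIMELY

The limitation period began to run on 2009-04-26.
The untolled deadline — 1 year after 2009-04-26 — is 2010-04-26.
The period was tolled for 234 days by the plaintiff's legal incapacity (2009-12-10 to 2010-08-01), pushing the deadline to 2010-12-16.
The period was tolled for 304 days by the automatic bankruptcy stay (2010-11-26 to 2011-09-26), pushing the deadline to 2011-10-16.
The other events in the timeline have no effect on the limitation period under the stated rules.
Filing on 2011-10-10 beat the 2011-10-16 deadline — the action is timely.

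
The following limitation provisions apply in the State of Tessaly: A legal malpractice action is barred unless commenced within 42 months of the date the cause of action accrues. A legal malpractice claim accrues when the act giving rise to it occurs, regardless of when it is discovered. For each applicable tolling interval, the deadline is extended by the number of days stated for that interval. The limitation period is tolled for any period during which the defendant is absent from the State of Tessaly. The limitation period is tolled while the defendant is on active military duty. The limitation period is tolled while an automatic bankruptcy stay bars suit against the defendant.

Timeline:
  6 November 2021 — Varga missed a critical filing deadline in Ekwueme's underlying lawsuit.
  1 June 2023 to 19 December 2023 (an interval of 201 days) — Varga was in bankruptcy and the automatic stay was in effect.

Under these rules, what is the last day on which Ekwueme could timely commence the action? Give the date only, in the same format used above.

The limitation period began to run on 6 November 2021.
42 months from 6 November 2021 is 6 May 2025.
The period was tolled for 201 days by the automatic bankruptcy stay (1 June 2023 to 19 December 2023), pushing the deadline to 23 November 2025.

23 November 2025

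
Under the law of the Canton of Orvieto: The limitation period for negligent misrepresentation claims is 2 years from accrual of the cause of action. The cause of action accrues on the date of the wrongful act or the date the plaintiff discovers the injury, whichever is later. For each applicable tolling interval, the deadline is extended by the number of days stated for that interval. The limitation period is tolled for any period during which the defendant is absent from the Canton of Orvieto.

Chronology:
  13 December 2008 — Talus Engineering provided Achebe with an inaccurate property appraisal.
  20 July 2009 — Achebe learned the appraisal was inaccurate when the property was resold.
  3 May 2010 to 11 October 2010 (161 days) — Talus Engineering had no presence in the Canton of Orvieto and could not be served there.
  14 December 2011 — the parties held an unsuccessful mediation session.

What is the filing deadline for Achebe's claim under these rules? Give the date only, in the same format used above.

Because discovery on 20 July 2009 post-dates the 13 December 2008 act, accrual under the later-of rule falls on 20 July 2009.
Adding the 2 years base period to 20 July 2009 gives a deadline of 20 July 2011, before any tolling.
The period was tolled for 161 days by the defendant's absence from the jurisdiction (3 May 2010 to 11 October 2010), pushing the deadline to 28 December 2011.
None of the other events listed affects the running of the period under the stated rules.

28 December 2011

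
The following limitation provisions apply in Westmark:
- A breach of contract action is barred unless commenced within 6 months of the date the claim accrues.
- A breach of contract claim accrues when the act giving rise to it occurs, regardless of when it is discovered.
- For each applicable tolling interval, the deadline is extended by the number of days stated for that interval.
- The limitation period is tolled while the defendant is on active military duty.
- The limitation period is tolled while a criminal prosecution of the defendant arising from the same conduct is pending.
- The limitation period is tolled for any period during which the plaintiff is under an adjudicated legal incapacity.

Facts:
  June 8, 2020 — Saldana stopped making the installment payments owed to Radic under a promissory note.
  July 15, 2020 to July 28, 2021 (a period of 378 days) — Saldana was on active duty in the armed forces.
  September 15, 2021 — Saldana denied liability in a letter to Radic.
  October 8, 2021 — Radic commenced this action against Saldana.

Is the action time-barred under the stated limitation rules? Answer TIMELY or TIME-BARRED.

The claim accrued on June 8, 2020, the date of the act.
6 months from June 8, 2020 is December 8, 2020.
The period was tolled for 378 days by the defendant's active military service (July 15, 2020 to July 28, 2021), pushing the deadline to December 21, 2021.
The other events in the timeline have no effect on the limitation period under the stated rules.
Filing on October 8, 2021 beat the December 21, 2021 deadline — the action is timely.

TIMELY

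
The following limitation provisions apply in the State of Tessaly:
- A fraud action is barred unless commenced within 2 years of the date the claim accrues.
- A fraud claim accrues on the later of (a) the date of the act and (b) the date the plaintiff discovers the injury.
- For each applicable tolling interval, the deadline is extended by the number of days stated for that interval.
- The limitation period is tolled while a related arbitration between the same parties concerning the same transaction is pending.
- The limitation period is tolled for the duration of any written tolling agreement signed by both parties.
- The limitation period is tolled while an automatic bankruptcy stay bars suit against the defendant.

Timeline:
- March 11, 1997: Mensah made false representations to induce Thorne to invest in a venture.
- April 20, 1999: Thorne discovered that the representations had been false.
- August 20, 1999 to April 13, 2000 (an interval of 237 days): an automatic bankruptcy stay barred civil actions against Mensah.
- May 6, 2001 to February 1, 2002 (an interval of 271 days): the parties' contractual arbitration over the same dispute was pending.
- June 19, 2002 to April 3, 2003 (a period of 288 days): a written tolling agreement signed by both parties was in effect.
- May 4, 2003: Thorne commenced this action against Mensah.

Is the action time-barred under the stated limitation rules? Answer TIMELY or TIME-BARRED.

Taking the later of the act (March 11, 1997) and discovery (April 20, 1999), the claim accrued on April 20, 1999.
The untolled deadline — 2 years after April 20, 1999 — is April 20, 2001.
The automatic bankruptcy stay from August 20, 1999 to April 13, 2000 tolled the period for 237 days, extending the deadline to December 13, 2001.
The pending related arbitration from May 6, 2001 to February 1, 2002 tolled the period for 271 days, extending the deadline to September 10, 2002.
The period was tolled for 288 days by the written tolling agreement (June 19, 2002 to April 3, 2003), pushing the deadline to June 25, 2003.
Filing on May 4, 2003 beat the June 25, 2003 deadline — the action is timely.

TIMELY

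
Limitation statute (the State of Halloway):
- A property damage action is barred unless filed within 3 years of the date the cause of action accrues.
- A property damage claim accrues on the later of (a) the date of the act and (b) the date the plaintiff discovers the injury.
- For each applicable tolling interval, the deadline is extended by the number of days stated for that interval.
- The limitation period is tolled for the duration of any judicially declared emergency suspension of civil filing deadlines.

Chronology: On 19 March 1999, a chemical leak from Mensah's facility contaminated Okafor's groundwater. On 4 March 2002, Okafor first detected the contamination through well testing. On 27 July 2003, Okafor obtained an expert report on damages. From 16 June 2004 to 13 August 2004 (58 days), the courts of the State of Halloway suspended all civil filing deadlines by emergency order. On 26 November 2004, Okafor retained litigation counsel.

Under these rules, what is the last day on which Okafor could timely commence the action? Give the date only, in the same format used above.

Taking the later of the act (19 March 1999) and discovery (4 March 2002), the claim accrued on 4 March 2002.
Adding the 3 years base period to 4 March 2002 gives a deadline of 4 March 2005, before any tolling.
The period was tolled for 58 days by the emergency suspension of filing deadlines (16 June 2004 to 13 August 2004), pushing the deadline to 1 May 2005.
None of the other events listed affects the running of the period under the stated rules.

1 May 2005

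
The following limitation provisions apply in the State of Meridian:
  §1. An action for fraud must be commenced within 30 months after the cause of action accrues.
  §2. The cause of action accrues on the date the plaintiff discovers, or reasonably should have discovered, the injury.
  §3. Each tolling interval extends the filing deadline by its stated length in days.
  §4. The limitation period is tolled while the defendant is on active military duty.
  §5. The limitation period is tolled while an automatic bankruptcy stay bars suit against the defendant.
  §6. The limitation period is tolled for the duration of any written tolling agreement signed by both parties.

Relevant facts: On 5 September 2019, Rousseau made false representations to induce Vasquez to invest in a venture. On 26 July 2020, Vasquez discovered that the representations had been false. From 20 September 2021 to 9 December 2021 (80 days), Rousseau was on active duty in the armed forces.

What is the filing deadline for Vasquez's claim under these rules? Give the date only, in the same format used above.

16 April 2023

Under the discovery rule, the claim accrued on 26 July 2020, when Vasquez discovered the injury — not on the 5 September 2019 date of the underlying act.
Adding the 30 months base period to 26 July 2020 gives a deadline of 26 January 2023, before any tolling.
Because the defendant's active military service ran from 20 September 2021 to 9 December 2021, the deadline is extended by 80 days to 16 April 2023.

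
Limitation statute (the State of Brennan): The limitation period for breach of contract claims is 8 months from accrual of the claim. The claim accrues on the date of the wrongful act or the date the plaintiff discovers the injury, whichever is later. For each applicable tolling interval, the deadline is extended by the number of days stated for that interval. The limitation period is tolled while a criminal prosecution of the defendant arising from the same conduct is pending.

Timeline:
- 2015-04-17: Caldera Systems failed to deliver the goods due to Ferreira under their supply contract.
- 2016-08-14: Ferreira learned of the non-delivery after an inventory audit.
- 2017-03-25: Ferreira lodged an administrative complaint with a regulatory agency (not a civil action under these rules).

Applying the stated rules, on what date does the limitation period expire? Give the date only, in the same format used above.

2017-04-14

Taking the later of the act (2015-04-17) and discovery (2016-08-14), the claim accrued on 2016-08-14.
8 months from 2016-08-14 is 2017-04-14.
The other events in the timeline have no effect on the limitation period under the stated rules.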